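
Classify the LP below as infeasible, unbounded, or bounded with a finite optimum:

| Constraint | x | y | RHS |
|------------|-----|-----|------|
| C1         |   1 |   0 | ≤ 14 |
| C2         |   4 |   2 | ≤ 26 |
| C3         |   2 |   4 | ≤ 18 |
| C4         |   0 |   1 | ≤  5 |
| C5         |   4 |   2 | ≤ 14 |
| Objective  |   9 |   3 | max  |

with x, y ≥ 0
The point (3.5, 0) satisfies every constraint, so the LP is feasible; the constraints give x ≤ 14 and y ≤ 5, which with x, y ≥ 0 keep the feasible region inside a bounded box. A feasible, bounded LP attains a finite optimum at a vertex.

Evaluating z = 9x + 3y at each vertex:
  (0, 0): z = 0
  (3.5, 0): z = 31.5
  (1.667, 3.667): z = 26
  (0, 4.5): z = 13.5

Feasible with finite optimum z* = 31.5 at (3.5, 0).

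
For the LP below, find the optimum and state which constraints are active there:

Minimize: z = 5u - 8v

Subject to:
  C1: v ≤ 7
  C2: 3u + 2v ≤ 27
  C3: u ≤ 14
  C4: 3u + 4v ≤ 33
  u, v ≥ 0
Optimal: u = 0, v = 7
Slack at optimum:
  C1: slack = 0 (binding)
  C2: slack = 13
  C3: slack = 14
  C4: slack = 5
  u ≥ 0: u = 0 (binding)
  v ≥ 0: v = 7
Binding constraints: C1, u ≥ 0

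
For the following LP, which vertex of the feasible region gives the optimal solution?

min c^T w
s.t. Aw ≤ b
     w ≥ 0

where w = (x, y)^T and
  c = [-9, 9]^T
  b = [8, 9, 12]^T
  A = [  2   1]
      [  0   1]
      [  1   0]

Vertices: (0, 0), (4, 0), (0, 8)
(4, 0) with z = -36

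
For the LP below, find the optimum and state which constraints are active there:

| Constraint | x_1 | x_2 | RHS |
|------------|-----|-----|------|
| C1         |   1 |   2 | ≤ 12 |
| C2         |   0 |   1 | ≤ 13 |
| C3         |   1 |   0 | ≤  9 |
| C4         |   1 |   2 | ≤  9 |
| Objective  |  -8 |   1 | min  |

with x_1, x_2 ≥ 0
Optimal: x_1 = 9, x_2 = 0
Slack at optimum:
  C1: slack = 3
  C2: slack = 13
  C3: slack = 0 (binding)
  C4: slack = 0 (binding)
  x_1 ≥ 0: x_1 = 9
  x_2 ≥ 0: x_2 = 0 (binding)
Binding constraints: C3, C4, x_2 ≥ 0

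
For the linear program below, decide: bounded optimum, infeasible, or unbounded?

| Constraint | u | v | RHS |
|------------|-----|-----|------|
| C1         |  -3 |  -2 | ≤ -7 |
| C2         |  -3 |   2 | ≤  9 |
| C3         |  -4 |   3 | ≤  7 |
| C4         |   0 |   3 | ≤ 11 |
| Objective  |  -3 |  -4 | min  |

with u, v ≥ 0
Feasible point: (1, 2) satisfies every constraint, so the LP is feasible.
Direction d = (1, 0): for each constraint row a, a·d ≤ 0 —
  (-3)(1) + (-2)(0) = -3 ≤ 0
  (-3)(1) + (2)(0) = -3 ≤ 0
  (-4)(1) + (3)(0) = -4 ≤ 0
  (0)(1) + (3)(0) = 0 ≤ 0
and d ≥ 0, so (1, 2) + t·d stays feasible for every t ≥ 0. Along this ray z = -3u - 4v changes by -3 per unit t, so z → −∞.

Unbounded — the objective can decrease without bound over the feasible region.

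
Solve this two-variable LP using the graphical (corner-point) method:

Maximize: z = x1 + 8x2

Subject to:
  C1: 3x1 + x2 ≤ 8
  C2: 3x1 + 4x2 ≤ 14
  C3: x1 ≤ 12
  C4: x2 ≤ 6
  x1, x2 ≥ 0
Each vertex is the intersection of two constraint boundaries that also satisfies all remaining constraints:
  x1 = 0 and x2 = 0 → (0, 0)
  3x1 + x2 = 8 and x2 = 0 → (2.667, 0)
  3x1 + x2 = 8 and 3x1 + 4x2 = 14 → (2, 2)
  3x1 + 4x2 = 14 and x1 = 0 → (0, 3.5)

Evaluating z = x1 + 8x2 at each vertex:
  (0, 0): z = 0
  (2.667, 0): z = 2.667
  (2, 2): z = 18
  (0, 3.5): z = 28

The maximum is at (0, 3.5) with z = 28.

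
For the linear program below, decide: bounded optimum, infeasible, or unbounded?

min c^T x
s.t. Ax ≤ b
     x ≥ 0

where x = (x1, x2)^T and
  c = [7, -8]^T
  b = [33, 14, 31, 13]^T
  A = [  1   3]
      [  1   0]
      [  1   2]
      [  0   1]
The point (0, 11) satisfies every constraint, so the LP is feasible; the constraints give x1 ≤ 14 and x2 ≤ 13, which with x1, x2 ≥ 0 keep the feasible region inside a bounded box. A feasible, bounded LP attains a finite optimum at a vertex.

Feasible with finite optimum z* = -88 at (0, 11).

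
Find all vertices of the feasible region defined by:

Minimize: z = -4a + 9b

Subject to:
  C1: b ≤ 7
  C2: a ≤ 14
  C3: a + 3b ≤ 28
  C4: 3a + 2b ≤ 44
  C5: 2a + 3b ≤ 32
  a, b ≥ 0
Each vertex is the intersection of two constraint boundaries that also satisfies all remaining constraints:
  a = 0 and b = 0 → (0, 0)
  a = 14 and b = 0 → (14, 0)
  a = 14 and 3a + 2b = 44 → (14, 1)
  3a + 2b = 44 and 2a + 3b = 32 → (13.6, 1.6)
  b = 7 and 2a + 3b = 32 → (5.5, 7)
  b = 7 and a = 0 → (0, 7)

Vertices: (0, 0), (14, 0), (14, 1), (13.6, 1.6), (5.5, 7), (0, 7)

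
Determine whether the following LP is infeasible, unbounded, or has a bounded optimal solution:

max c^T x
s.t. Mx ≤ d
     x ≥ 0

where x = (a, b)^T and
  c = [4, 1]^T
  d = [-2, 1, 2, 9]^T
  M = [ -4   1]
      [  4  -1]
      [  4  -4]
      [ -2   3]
One constraint requires 4a - b ≤ 1, while the constraint -4a + b ≤ -2 is equivalent to 4a - b ≥ 2. Together they would need 2 ≤ 4a - b ≤ 1, which is impossible since 2 > 1. No point satisfies all constraints.

Infeasible: no point satisfies all constraints simultaneously.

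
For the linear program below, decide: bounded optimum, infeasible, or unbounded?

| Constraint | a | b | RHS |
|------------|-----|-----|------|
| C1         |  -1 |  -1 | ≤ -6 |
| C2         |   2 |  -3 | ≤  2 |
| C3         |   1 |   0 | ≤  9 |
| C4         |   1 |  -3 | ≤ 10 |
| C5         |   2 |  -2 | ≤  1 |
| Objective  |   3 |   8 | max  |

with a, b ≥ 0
Feasible point: (0, 6) satisfies every constraint, so the LP is feasible.
Direction d = (0, 1): for each constraint row a, a·d ≤ 0 —
  (-1)(0) + (-1)(1) = -1 ≤ 0
  (2)(0) + (-3)(1) = -3 ≤ 0
  (1)(0) + (0)(1) = 0 ≤ 0
  (1)(0) + (-3)(1) = -3 ≤ 0
  (2)(0) + (-2)(1) = -2 ≤ 0
and d ≥ 0, so (0, 6) + t·d stays feasible for every t ≥ 0. Along this ray z = 3a + 8b changes by 8 per unit t, so z → +∞.

The LP is unbounded; z can be made arbitrarily large.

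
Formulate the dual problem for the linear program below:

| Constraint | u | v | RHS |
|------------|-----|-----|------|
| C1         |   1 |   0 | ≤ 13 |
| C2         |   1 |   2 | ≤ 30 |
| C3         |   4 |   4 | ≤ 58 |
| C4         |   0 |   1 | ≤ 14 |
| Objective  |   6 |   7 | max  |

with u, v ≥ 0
Minimize: z = 13y1 + 30y2 + 58y3 + 14y4

Subject to:
  C1: -y1 - y2 - 4y3 ≤ -6
  C2: -2y2 - 4y3 - y4 ≤ -7
  y1, y2, y3, y4 ≥ 0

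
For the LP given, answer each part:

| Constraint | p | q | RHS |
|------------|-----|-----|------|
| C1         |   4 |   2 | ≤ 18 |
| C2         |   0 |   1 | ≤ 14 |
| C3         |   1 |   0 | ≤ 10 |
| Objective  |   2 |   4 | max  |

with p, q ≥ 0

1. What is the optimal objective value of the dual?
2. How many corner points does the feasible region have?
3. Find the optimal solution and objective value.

1. 36 (by strong duality, equal to the primal optimum)
2. 3
3. p = 0, q = 9, z = 36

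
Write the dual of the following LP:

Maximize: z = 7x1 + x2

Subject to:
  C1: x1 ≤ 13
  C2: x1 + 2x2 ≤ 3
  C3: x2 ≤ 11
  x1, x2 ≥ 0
Minimize: z = 13y1 + 3y2 + 11y3

Subject to:
  C1: -y1 - y2 ≤ -7
  C2: -2y2 - y3 ≤ -1
  y1, y2, y3 ≥ 0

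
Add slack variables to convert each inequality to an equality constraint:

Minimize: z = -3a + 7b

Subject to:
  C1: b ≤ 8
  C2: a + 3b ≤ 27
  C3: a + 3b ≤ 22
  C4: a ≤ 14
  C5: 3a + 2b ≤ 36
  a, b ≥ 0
min z = -3a + 7b

s.t.
  b + s1 = 8
  a + 3b + s2 = 27
  a + 3b + s3 = 22
  a + s4 = 14
  3a + 2b + s5 = 36
  a, b, s1, s2, s3, s4, s5 ≥ 0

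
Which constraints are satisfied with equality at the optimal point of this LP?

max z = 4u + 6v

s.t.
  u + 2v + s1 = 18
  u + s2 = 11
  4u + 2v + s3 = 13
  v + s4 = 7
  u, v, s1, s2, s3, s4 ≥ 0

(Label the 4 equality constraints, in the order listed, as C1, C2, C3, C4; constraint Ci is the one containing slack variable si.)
Optimal: u = 0, v = 6.5
Slack at optimum:
  C1: slack = 5
  C2: slack = 11
  C3: slack = 0 (binding)
  C4: slack = 0.5
  u ≥ 0: u = 0 (binding)
  v ≥ 0: v = 6.5
Binding constraints: C3, u ≥ 0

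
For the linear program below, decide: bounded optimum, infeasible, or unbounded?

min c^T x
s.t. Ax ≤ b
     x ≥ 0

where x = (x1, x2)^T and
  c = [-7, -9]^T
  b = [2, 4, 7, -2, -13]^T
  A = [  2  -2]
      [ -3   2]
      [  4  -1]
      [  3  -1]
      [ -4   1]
One constraint requires 4x1 - x2 ≤ 7, while the constraint -4x1 + x2 ≤ -13 is equivalent to 4x1 - x2 ≥ 13. Together they would need 13 ≤ 4x1 - x2 ≤ 7, which is impossible since 13 > 7. No point satisfies all constraints.

Infeasible — the constraint set is empty.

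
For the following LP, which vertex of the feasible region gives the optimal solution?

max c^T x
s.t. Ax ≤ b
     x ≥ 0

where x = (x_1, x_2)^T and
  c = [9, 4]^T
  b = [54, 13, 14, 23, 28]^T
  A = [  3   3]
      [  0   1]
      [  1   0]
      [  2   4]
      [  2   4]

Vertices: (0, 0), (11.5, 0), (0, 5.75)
Evaluating z = 9x_1 + 4x_2 at each vertex:
  (0, 0): z = 0
  (11.5, 0): z = 103.5
  (0, 5.75): z = 23

The largest value is z = 103.5, attained at (11.5, 0).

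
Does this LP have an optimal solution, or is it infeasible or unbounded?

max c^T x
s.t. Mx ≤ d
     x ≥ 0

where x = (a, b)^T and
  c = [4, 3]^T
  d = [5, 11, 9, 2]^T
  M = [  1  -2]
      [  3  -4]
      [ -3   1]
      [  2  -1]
Feasible point: (0, 0) satisfies every constraint, so the LP is feasible.
Direction d = (1, 3): for each constraint row a, a·d ≤ 0 —
  (1)(1) + (-2)(3) = -5 ≤ 0
  (3)(1) + (-4)(3) = -9 ≤ 0
  (-3)(1) + (1)(3) = 0 ≤ 0
  (2)(1) + (-1)(3) = -1 ≤ 0
and d ≥ 0, so (0, 0) + t·d stays feasible for every t ≥ 0. Along this ray z = 4a + 3b changes by 13 per unit t, so z → +∞.

Unbounded — the objective can increase without bound over the feasible region.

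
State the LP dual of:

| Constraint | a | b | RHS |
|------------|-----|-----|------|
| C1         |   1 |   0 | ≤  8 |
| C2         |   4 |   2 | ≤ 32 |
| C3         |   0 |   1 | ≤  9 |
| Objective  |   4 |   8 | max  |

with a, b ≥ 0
Minimize: z = 8y1 + 32y2 + 9y3

Subject to:
  C1: -y1 - 4y2 ≤ -4
  C2: -2y2 - y3 ≤ -8
  y1, y2, y3 ≥ 0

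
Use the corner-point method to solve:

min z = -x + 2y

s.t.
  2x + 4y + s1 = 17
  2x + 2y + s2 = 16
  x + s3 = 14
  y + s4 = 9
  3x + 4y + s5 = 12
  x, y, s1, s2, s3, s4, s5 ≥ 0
Each vertex is the intersection of two constraint boundaries that also satisfies all remaining constraints:
  x = 0 and y = 0 → (0, 0)
  3x + 4y = 12 and y = 0 → (4, 0)
  3x + 4y = 12 and x = 0 → (0, 3)

Evaluating z = -x + 2y at each vertex:
  (0, 0): z = 0
  (4, 0): z = -4
  (0, 3): z = 6

The minimum is at (4, 0) with z = -4.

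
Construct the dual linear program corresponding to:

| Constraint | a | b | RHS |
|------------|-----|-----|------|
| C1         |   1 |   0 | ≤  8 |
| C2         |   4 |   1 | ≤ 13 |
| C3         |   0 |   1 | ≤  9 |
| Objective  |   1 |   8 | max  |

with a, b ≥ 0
Minimize: z = 8y1 + 13y2 + 9y3

Subject to:
  C1: -y1 - 4y2 ≤ -1
  C2: -y2 - y3 ≤ -8
  y1, y2, y3 ≥ 0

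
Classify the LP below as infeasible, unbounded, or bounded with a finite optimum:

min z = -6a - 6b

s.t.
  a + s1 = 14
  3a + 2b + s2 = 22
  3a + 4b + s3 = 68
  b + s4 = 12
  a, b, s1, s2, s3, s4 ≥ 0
The point (0, 11) satisfies every constraint, so the LP is feasible; the constraints give a ≤ 14 and b ≤ 12, which with a, b ≥ 0 keep the feasible region inside a bounded box. A feasible, bounded LP attains a finite optimum at a vertex.

Bounded optimum: z* = -66 at (0, 11).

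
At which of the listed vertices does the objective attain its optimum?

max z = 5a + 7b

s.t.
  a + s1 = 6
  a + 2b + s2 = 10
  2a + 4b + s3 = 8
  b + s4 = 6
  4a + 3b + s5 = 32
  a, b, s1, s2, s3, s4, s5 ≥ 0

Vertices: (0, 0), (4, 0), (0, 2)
Evaluating z = 5a + 7b at each vertex:
  (0, 0): z = 0
  (4, 0): z = 20
  (0, 2): z = 14

The largest value is z = 20, attained at (4, 0).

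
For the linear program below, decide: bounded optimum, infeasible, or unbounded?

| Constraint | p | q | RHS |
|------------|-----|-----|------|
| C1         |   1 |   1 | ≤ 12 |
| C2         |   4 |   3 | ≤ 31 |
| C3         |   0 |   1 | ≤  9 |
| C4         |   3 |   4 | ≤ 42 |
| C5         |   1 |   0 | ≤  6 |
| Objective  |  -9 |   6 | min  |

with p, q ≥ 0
The point (6, 0) satisfies every constraint, so the LP is feasible; the constraints give p ≤ 6 and q ≤ 9, which with p, q ≥ 0 keep the feasible region inside a bounded box. A feasible, bounded LP attains a finite optimum at a vertex.

Evaluating z = -9p + 6q at each vertex:
  (0, 0): z = 0
  (6, 0): z = -54
  (6, 2.333): z = -40
  (1, 9): z = 45
  (0, 9): z = 54

Bounded optimum: z* = -54 at (6, 0).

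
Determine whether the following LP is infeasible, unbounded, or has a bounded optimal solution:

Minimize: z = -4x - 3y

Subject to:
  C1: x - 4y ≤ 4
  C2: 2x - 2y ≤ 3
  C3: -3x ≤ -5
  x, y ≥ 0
Feasible point: (2, 1) satisfies every constraint, so the LP is feasible.
Direction d = (0, 1): for each constraint row a, a·d ≤ 0 —
  (1)(0) + (-4)(1) = -4 ≤ 0
  (2)(0) + (-2)(1) = -2 ≤ 0
  (-3)(0) + (0)(1) = 0 ≤ 0
and d ≥ 0, so (2, 1) + t·d stays feasible for every t ≥ 0. Along this ray z = -4x - 3y changes by -3 per unit t, so z → −∞.

The LP is unbounded; z can be made arbitrarily small.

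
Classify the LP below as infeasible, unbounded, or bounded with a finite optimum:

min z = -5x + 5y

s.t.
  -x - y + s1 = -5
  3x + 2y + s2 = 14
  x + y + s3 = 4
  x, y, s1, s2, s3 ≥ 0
The row x + y + s3 = 4 with s3 ≥ 0 requires x + y ≤ 4, while the row -x - y + s1 = -5 with s1 ≥ 0 is equivalent to x + y ≥ 5. Together they would need 5 ≤ x + y ≤ 4, which is impossible since 5 > 4. No point satisfies all constraints.

The feasible region is empty; the LP is infeasible.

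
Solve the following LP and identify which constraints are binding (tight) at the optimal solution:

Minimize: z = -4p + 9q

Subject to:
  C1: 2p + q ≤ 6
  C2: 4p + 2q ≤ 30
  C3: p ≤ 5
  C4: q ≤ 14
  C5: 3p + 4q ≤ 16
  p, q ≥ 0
Optimal: p = 3, q = 0
Binding: C1, q ≥ 0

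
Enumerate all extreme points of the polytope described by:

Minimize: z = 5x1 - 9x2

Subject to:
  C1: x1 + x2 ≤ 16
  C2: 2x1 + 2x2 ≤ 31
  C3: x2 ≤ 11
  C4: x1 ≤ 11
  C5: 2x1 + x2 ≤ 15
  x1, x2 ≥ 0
Each vertex is the intersection of two constraint boundaries that also satisfies all remaining constraints:
  x1 = 0 and x2 = 0 → (0, 0)
  2x1 + x2 = 15 and x2 = 0 → (7.5, 0)
  x2 = 11 and 2x1 + x2 = 15 → (2, 11)
  x2 = 11 and x1 = 0 → (0, 11)

Vertices: (0, 0), (7.5, 0), (2, 11), (0, 11)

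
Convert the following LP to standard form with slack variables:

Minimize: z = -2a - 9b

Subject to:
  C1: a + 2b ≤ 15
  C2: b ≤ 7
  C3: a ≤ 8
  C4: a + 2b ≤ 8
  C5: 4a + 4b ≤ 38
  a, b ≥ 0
min z = -2a - 9b

s.t.
  a + 2b + s1 = 15
  b + s2 = 7
  a + s3 = 8
  a + 2b + s4 = 8
  4a + 4b + s5 = 38
  a, b, s1, s2, s3, s4, s5 ≥ 0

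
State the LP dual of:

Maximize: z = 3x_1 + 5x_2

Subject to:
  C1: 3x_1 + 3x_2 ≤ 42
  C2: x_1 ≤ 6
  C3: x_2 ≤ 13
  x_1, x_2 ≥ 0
Minimize: z = 42y1 + 6y2 + 13y3

Subject to:
  C1: -3y1 - y2 ≤ -3
  C2: -3y1 - y3 ≤ -5
  y1, y2, y3 ≥ 0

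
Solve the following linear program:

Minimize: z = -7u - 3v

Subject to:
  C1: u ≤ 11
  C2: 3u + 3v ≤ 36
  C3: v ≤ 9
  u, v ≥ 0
Each vertex is the intersection of two constraint boundaries that also satisfies all remaining constraints:
  u = 0 and v = 0 → (0, 0)
  u = 11 and v = 0 → (11, 0)
  u = 11 and 3u + 3v = 36 → (11, 1)
  3u + 3v = 36 and v = 9 → (3, 9)
  v = 9 and u = 0 → (0, 9)

Evaluating z = -7u - 3v at each vertex:
  (0, 0): z = 0
  (11, 0): z = -77
  (11, 1): z = -80
  (3, 9): z = -48
  (0, 9): z = -27

The minimum is at (11, 1) with z = -80.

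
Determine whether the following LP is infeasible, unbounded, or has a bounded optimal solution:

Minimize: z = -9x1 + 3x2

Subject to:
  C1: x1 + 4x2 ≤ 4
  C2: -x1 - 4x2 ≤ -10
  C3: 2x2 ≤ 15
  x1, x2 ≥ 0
C1 requires x1 + 4x2 ≤ 4, while C2 (-x1 - 4x2 ≤ -10) is equivalent to x1 + 4x2 ≥ 10. Together they would need 10 ≤ x1 + 4x2 ≤ 4, which is impossible since 10 > 4. No point satisfies all constraints.

Infeasible: no point satisfies all constraints simultaneously.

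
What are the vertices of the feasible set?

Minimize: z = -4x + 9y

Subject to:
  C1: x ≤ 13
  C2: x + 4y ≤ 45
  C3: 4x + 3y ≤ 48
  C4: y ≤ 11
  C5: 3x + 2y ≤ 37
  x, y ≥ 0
Each vertex is the intersection of two constraint boundaries that also satisfies all remaining constraints:
  x = 0 and y = 0 → (0, 0)
  4x + 3y = 48 and y = 0 → (12, 0)
  x + 4y = 45 and 4x + 3y = 48 → (4.385, 10.15)
  x + 4y = 45 and y = 11 → (1, 11)
  y = 11 and x = 0 → (0, 11)

Vertices: (0, 0), (12, 0), (4.385, 10.15), (1, 11), (0, 11)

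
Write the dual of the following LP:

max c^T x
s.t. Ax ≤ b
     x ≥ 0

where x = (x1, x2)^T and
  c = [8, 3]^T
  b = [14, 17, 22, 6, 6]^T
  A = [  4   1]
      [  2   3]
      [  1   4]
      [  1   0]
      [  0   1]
Minimize: z = 14y1 + 17y2 + 22y3 + 6y4 + 6y5

Subject to:
  C1: -4y1 - 2y2 - y3 - y4 ≤ -8
  C2: -y1 - 3y2 - 4y3 - y5 ≤ -3
  y1, y2, y3, y4, y5 ≥ 0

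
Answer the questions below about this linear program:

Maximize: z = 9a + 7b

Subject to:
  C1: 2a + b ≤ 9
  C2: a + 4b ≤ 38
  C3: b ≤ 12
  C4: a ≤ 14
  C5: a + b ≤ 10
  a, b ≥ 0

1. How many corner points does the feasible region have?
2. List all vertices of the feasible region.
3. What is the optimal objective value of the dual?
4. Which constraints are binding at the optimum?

1. 3
2. (0, 0), (4.5, 0), (0, 9)
3. 63 (by strong duality, equal to the primal optimum)
4. C1, a ≥ 0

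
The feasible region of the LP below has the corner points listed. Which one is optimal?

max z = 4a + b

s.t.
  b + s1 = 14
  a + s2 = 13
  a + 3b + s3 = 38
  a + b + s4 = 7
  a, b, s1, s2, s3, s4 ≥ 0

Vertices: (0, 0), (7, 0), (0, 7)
(7, 0) with z = 28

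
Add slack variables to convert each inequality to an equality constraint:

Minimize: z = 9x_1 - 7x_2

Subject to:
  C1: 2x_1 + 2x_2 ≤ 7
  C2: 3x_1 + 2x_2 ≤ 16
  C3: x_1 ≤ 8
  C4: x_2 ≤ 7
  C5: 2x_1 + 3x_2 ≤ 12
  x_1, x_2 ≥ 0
min z = 9x_1 - 7x_2

s.t.
  2x_1 + 2x_2 + s1 = 7
  3x_1 + 2x_2 + s2 = 16
  x_1 + s3 = 8
  x_2 + s4 = 7
  2x_1 + 3x_2 + s5 = 12
  x_1, x_2, s1, s2, s3, s4, s5 ≥ 0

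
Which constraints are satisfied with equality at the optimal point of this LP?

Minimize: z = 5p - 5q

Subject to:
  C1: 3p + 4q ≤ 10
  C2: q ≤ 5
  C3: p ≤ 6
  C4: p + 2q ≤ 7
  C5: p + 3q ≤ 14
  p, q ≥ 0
Optimal: p = 0, q = 2.5
Slack at optimum:
  C1: slack = 0 (binding)
  C2: slack = 2.5
  C3: slack = 6
  C4: slack = 2
  C5: slack = 6.5
  p ≥ 0: p = 0 (binding)
  q ≥ 0: q = 2.5
Binding constraints: C1, p ≥ 0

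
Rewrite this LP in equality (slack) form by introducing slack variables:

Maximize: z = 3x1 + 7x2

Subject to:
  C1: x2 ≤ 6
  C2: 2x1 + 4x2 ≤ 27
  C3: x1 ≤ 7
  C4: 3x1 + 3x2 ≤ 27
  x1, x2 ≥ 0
max z = 3x1 + 7x2

s.t.
  x2 + s1 = 6
  2x1 + 4x2 + s2 = 27
  x1 + s3 = 7
  3x1 + 3x2 + s4 = 27
  x1, x2, s1, s2, s3, s4 ≥ 0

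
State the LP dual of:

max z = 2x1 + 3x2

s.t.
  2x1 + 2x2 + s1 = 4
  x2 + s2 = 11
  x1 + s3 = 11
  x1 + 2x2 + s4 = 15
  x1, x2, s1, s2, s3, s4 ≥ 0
Minimize: z = 4y1 + 11y2 + 11y3 + 15y4

Subject to:
  C1: -2y1 - y3 - y4 ≤ -2
  C2: -2y1 - y2 - 2y4 ≤ -3
  y1, y2, y3, y4 ≥ 0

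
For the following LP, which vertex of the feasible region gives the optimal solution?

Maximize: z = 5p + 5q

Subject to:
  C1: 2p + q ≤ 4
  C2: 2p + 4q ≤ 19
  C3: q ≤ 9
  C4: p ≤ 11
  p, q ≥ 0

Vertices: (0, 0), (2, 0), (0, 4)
Evaluating z = 5p + 5q at each vertex:
  (0, 0): z = 0
  (2, 0): z = 10
  (0, 4): z = 20

The largest value is z = 20, attained at (0, 4).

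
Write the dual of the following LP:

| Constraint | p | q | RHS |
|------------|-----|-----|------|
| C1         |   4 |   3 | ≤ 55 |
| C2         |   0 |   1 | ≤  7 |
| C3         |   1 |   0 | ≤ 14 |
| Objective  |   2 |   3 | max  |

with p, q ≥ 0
Minimize: z = 55y1 + 7y2 + 14y3

Subject to:
  C1: -4y1 - y3 ≤ -2
  C2: -3y1 - y2 ≤ -3
  y1, y2, y3 ≥ 0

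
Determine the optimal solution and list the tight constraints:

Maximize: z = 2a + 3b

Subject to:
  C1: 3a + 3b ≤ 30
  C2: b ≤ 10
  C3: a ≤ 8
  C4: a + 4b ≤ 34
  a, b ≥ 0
Optimal: a = 2, b = 8
Slack at optimum:
  C1: slack = 0 (binding)
  C2: slack = 2
  C3: slack = 6
  C4: slack = 0 (binding)
  a ≥ 0: a = 2
  b ≥ 0: b = 8
Binding constraints: C1, C4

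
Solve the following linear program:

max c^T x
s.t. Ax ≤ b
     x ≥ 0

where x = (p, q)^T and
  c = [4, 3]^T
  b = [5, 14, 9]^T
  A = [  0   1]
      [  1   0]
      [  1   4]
Each vertex is the intersection of two constraint boundaries that also satisfies all remaining constraints:
  p = 0 and q = 0 → (0, 0)
  p + 4q = 9 and q = 0 → (9, 0)
  p + 4q = 9 and p = 0 → (0, 2.25)

Evaluating z = 4p + 3q at each vertex:
  (0, 0): z = 0
  (9, 0): z = 36
  (0, 2.25): z = 6.75

The maximum is at (9, 0) with z = 36.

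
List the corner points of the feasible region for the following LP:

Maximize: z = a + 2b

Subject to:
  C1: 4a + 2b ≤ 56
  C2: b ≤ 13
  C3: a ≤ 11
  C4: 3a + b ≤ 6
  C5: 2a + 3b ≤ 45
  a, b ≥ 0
Each vertex is the intersection of two constraint boundaries that also satisfies all remaining constraints:
  a = 0 and b = 0 → (0, 0)
  3a + b = 6 and b = 0 → (2, 0)
  3a + b = 6 and a = 0 → (0, 6)

Vertices: (0, 0), (2, 0), (0, 6)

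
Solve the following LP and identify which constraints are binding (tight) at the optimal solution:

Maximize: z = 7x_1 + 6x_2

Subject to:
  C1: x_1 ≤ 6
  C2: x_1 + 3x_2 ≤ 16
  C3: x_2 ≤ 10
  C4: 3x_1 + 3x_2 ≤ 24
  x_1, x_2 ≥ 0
Optimal: x_1 = 6, x_2 = 2
Slack at optimum:
  C1: slack = 0 (binding)
  C2: slack = 4
  C3: slack = 8
  C4: slack = 0 (binding)
  x_1 ≥ 0: x_1 = 6
  x_2 ≥ 0: x_2 = 2
Binding constraints: C1, C4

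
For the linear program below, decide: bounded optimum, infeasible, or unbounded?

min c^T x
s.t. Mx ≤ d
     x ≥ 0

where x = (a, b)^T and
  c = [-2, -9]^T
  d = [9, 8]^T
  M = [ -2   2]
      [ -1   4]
Feasible point: (0, 0) satisfies every constraint, so the LP is feasible.
Direction d = (1, 0): for each constraint row a, a·d ≤ 0 —
  (-2)(1) + (2)(0) = -2 ≤ 0
  (-1)(1) + (4)(0) = -1 ≤ 0
and d ≥ 0, so (0, 0) + t·d stays feasible for every t ≥ 0. Along this ray z = -2a - 9b changes by -2 per unit t, so z → −∞.

The LP is unbounded; z can be made arbitrarily small.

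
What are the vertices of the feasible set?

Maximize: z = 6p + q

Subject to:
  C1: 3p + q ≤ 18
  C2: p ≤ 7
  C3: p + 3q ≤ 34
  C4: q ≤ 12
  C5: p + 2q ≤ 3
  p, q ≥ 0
Each vertex is the intersection of two constraint boundaries that also satisfies all remaining constraints:
  p = 0 and q = 0 → (0, 0)
  p + 2q = 3 and q = 0 → (3, 0)
  p + 2q = 3 and p = 0 → (0, 1.5)

Vertices: (0, 0), (3, 0), (0, 1.5)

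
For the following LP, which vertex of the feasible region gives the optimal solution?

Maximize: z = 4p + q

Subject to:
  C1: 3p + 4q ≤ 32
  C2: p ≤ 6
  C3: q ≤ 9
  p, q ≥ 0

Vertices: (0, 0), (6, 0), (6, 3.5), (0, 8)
Evaluating z = 4p + q at each vertex:
  (0, 0): z = 0
  (6, 0): z = 24
  (6, 3.5): z = 27.5
  (0, 8): z = 8

The largest value is z = 27.5, attained at (6, 3.5).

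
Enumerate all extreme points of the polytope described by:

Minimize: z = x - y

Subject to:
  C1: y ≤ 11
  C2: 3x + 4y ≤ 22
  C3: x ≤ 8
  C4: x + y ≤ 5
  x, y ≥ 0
Each vertex is the intersection of two constraint boundaries that also satisfies all remaining constraints:
  x = 0 and y = 0 → (0, 0)
  x + y = 5 and y = 0 → (5, 0)
  x + y = 5 and x = 0 → (0, 5)

Vertices: (0, 0), (5, 0), (0, 5)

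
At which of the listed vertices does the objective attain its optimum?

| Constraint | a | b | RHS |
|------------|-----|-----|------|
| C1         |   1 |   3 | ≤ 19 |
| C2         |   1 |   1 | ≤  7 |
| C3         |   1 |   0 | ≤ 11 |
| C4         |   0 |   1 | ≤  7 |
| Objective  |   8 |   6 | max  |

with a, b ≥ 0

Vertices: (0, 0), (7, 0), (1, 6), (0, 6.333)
Evaluating z = 8a + 6b at each vertex:
  (0, 0): z = 0
  (7, 0): z = 56
  (1, 6): z = 44
  (0, 6.333): z = 38

The largest value is z = 56, attained at (7, 0).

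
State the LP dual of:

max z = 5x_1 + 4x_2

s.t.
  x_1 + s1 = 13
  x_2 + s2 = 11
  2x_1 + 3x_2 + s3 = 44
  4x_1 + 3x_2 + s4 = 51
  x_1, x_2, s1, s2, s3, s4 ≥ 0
Minimize: z = 13y1 + 11y2 + 44y3 + 51y4

Subject to:
  C1: -y1 - 2y3 - 4y4 ≤ -5
  C2: -y2 - 3y3 - 3y4 ≤ -4
  y1, y2, y3, y4 ≥ 0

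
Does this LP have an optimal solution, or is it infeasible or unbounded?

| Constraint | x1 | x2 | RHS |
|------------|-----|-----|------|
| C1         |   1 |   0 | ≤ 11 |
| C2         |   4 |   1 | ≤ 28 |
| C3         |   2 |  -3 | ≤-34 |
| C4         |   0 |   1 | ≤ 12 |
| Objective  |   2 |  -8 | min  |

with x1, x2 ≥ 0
The point (0, 12) satisfies every constraint, so the LP is feasible; the constraints give x1 ≤ 11 and x2 ≤ 12, which with x1, x2 ≥ 0 keep the feasible region inside a bounded box. A feasible, bounded LP attains a finite optimum at a vertex.

Evaluating z = 2x1 - 8x2 at each vertex:
  (0, 11.33): z = -90.67
  (1, 12): z = -94
  (0, 12): z = -96

Bounded optimum: z* = -96 at (0, 12).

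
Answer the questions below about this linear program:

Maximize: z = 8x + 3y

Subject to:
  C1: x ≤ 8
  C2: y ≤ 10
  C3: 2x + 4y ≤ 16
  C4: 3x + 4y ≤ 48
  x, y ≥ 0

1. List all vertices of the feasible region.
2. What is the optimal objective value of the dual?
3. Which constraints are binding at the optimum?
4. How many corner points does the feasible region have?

1. (0, 0), (8, 0), (0, 4)
2. 64 (by strong duality, equal to the primal optimum)
3. C1, C3, y ≥ 0
4. 3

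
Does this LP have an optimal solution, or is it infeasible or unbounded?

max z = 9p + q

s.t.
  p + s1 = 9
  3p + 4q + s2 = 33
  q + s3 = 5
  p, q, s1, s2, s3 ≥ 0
The point (9, 1.5) satisfies every constraint, so the LP is feasible; the constraints give p ≤ 9 and q ≤ 5, which with p, q ≥ 0 keep the feasible region inside a bounded box. A feasible, bounded LP attains a finite optimum at a vertex.

Evaluating z = 9p + q at each vertex:
  (0, 0): z = 0
  (9, 0): z = 81
  (9, 1.5): z = 82.5
  (4.333, 5): z = 44
  (0, 5): z = 5

Feasible with finite optimum z* = 82.5 at (9, 1.5).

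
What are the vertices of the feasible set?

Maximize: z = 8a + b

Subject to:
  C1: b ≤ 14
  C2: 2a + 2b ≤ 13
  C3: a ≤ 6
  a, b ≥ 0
Each vertex is the intersection of two constraint boundaries that also satisfies all remaining constraints:
  a = 0 and b = 0 → (0, 0)
  a = 6 and b = 0 → (6, 0)
  2a + 2b = 13 and a = 6 → (6, 0.5)
  2a + 2b = 13 and a = 0 → (0, 6.5)

Vertices: (0, 0), (6, 0), (6, 0.5), (0, 6.5)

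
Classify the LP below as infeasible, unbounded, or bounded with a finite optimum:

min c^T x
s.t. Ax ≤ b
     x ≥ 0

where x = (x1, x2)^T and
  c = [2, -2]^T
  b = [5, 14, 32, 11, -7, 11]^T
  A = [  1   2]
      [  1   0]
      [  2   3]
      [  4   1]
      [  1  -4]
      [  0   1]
The point (0, 2.5) satisfies every constraint, so the LP is feasible; the constraints give x1 ≤ 14 and x2 ≤ 11, which with x1, x2 ≥ 0 keep the feasible region inside a bounded box. A feasible, bounded LP attains a finite optimum at a vertex.

Evaluating z = 2x1 - 2x2 at each vertex:
  (0, 1.75): z = -3.5
  (1, 2): z = -2
  (0, 2.5): z = -5

Feasible with finite optimum z* = -5 at (0, 2.5).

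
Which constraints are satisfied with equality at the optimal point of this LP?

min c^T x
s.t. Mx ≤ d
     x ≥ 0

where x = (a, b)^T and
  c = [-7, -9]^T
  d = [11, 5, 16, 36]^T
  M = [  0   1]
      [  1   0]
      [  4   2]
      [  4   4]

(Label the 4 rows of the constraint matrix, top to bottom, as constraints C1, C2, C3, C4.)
Optimal: a = 0, b = 8
Slack at optimum:
  C1: slack = 3
  C2: slack = 5
  C3: slack = 0 (binding)
  C4: slack = 4
  a ≥ 0: a = 0 (binding)
  b ≥ 0: b = 8
Binding constraints: C3, a ≥ 0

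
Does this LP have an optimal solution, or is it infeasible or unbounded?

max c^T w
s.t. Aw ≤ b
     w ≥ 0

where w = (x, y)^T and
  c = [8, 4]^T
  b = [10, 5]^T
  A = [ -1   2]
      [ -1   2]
Feasible point: (0, 0) satisfies every constraint, so the LP is feasible.
Direction d = (1, 0): for each constraint row a, a·d ≤ 0 —
  (-1)(1) + (2)(0) = -1 ≤ 0
  (-1)(1) + (2)(0) = -1 ≤ 0
and d ≥ 0, so (0, 0) + t·d stays feasible for every t ≥ 0. Along this ray z = 8x + 4y changes by 8 per unit t, so z → +∞.

Unbounded — the objective can increase without bound over the feasible region.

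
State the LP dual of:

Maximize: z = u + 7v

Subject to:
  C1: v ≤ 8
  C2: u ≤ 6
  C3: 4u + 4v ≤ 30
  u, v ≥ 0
Minimize: z = 8y1 + 6y2 + 30y3

Subject to:
  C1: -y2 - 4y3 ≤ -1
  C2: -y1 - 4y3 ≤ -7
  y1, y2, y3 ≥ 0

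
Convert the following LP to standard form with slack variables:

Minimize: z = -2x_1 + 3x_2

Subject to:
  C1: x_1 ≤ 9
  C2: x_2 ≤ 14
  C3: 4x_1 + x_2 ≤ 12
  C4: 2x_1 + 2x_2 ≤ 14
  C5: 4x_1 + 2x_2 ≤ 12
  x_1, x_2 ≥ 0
min z = -2x_1 + 3x_2

s.t.
  x_1 + s1 = 9
  x_2 + s2 = 14
  4x_1 + x_2 + s3 = 12
  2x_1 + 2x_2 + s4 = 14
  4x_1 + 2x_2 + s5 = 12
  x_1, x_2, s1, s2, s3, s4, s5 ≥ 0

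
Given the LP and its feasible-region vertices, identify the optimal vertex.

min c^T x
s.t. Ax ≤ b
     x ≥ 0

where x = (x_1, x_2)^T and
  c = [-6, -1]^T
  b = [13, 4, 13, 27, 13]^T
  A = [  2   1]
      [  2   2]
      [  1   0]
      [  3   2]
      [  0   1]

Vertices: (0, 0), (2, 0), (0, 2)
Evaluating z = -6x_1 - x_2 at each vertex:
  (0, 0): z = 0
  (2, 0): z = -12
  (0, 2): z = -2

The smallest value is z = -12, attained at (2, 0).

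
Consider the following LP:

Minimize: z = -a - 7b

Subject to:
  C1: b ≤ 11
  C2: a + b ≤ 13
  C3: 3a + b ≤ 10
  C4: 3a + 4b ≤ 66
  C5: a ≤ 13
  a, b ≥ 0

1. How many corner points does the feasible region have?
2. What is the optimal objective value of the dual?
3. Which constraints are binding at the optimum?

1. 3
2. -70 (by strong duality, equal to the primal optimum)
3. C3, a ≥ 0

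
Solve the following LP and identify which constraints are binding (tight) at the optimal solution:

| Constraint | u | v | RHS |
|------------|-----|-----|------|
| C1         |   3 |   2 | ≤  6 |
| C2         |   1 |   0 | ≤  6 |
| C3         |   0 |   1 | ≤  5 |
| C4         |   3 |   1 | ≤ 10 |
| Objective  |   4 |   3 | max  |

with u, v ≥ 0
Optimal: u = 0, v = 3
Slack at optimum:
  C1: slack = 0 (binding)
  C2: slack = 6
  C3: slack = 2
  C4: slack = 7
  u ≥ 0: u = 0 (binding)
  v ≥ 0: v = 3
Binding constraints: C1, u ≥ 0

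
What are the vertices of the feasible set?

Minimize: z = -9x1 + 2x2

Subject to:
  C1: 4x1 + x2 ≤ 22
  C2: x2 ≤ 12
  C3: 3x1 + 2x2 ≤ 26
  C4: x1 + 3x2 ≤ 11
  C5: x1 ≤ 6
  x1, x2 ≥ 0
Each vertex is the intersection of two constraint boundaries that also satisfies all remaining constraints:
  x1 = 0 and x2 = 0 → (0, 0)
  4x1 + x2 = 22 and x2 = 0 → (5.5, 0)
  4x1 + x2 = 22 and x1 + 3x2 = 11 → (5, 2)
  x1 + 3x2 = 11 and x1 = 0 → (0, 3.667)

Vertices: (0, 0), (5.5, 0), (5, 2), (0, 3.667)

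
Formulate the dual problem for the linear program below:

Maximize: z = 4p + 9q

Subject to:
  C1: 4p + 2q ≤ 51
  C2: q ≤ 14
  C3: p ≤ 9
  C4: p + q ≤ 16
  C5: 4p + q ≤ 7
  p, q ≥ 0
Minimize: z = 51y1 + 14y2 + 9y3 + 16y4 + 7y5

Subject to:
  C1: -4y1 - y3 - y4 - 4y5 ≤ -4
  C2: -2y1 - y2 - y4 - y5 ≤ -9
  y1, y2, y3, y4, y5 ≥ 0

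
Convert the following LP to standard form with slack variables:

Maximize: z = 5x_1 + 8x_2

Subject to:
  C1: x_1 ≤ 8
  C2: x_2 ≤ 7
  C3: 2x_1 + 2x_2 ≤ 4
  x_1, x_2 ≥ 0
max z = 5x_1 + 8x_2

s.t.
  x_1 + s1 = 8
  x_2 + s2 = 7
  2x_1 + 2x_2 + s3 = 4
  x_1, x_2, s1, s2, s3 ≥ 0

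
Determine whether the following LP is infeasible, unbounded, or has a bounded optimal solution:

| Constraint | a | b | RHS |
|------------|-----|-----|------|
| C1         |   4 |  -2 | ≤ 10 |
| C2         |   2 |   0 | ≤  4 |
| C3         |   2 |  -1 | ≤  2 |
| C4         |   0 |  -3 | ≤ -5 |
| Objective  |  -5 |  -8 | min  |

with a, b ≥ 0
Feasible point: (0, 2) satisfies every constraint, so the LP is feasible.
Direction d = (0, 1): for each constraint row a, a·d ≤ 0 —
  (4)(0) + (-2)(1) = -2 ≤ 0
  (2)(0) + (0)(1) = 0 ≤ 0
  (2)(0) + (-1)(1) = -1 ≤ 0
  (0)(0) + (-3)(1) = -3 ≤ 0
and d ≥ 0, so (0, 2) + t·d stays feasible for every t ≥ 0. Along this ray z = -5a - 8b changes by -8 per unit t, so z → −∞.

Unbounded: there is a feasible ray along which z → −∞.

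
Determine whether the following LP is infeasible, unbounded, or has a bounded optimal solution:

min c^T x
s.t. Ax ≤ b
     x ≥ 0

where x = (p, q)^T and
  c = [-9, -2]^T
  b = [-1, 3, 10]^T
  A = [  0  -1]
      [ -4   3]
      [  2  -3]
Feasible point: (0, 1) satisfies every constraint, so the LP is feasible.
Direction d = (1, 1): for each constraint row a, a·d ≤ 0 —
  (0)(1) + (-1)(1) = -1 ≤ 0
  (-4)(1) + (3)(1) = -1 ≤ 0
  (2)(1) + (-3)(1) = -1 ≤ 0
and d ≥ 0, so (0, 1) + t·d stays feasible for every t ≥ 0. Along this ray z = -9p - 2q changes by -11 per unit t, so z → −∞.

Unbounded: there is a feasible ray along which z → −∞.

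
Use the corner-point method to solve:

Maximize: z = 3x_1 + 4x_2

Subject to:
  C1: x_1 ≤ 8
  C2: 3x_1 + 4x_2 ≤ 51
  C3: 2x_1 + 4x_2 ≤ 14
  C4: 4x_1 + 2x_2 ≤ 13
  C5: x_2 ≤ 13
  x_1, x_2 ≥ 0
x_1 = 2, x_2 = 2.5, z = 16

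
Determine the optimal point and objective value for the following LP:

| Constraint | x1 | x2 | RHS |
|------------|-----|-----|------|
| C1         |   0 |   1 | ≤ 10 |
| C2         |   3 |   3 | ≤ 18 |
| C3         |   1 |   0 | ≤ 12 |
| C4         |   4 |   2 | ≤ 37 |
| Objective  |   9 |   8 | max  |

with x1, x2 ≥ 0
x1 = 6, x2 = 0, z = 54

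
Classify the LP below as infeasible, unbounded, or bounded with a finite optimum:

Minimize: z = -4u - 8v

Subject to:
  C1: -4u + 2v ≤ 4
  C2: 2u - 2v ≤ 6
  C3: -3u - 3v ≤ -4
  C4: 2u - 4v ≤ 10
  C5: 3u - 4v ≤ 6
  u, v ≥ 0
Feasible point: (0, 2) satisfies every constraint, so the LP is feasible.
Direction d = (1, 1): for each constraint row a, a·d ≤ 0 —
  (-4)(1) + (2)(1) = -2 ≤ 0
  (2)(1) + (-2)(1) = 0 ≤ 0
  (-3)(1) + (-3)(1) = -6 ≤ 0
  (2)(1) + (-4)(1) = -2 ≤ 0
  (3)(1) + (-4)(1) = -1 ≤ 0
and d ≥ 0, so (0, 2) + t·d stays feasible for every t ≥ 0. Along this ray z = -4u - 8v changes by -12 per unit t, so z → −∞.

The LP is unbounded; z can be made arbitrarily small.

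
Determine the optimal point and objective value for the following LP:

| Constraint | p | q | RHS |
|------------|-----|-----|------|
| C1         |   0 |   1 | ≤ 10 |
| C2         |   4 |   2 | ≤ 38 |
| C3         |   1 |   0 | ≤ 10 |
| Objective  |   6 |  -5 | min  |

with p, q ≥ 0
Each vertex is the intersection of two constraint boundaries that also satisfies all remaining constraints:
  p = 0 and q = 0 → (0, 0)
  4p + 2q = 38 and q = 0 → (9.5, 0)
  q = 10 and 4p + 2q = 38 → (4.5, 10)
  q = 10 and p = 0 → (0, 10)

Evaluating z = 6p - 5q at each vertex:
  (0, 0): z = 0
  (9.5, 0): z = 57
  (4.5, 10): z = -23
  (0, 10): z = -50

The minimum is at (0, 10) with z = -50.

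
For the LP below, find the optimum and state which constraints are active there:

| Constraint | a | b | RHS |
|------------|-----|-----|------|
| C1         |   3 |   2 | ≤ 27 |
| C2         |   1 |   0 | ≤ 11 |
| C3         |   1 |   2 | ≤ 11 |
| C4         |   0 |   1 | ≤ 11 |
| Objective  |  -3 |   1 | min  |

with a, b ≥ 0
Optimal: a = 9, b = 0
Slack at optimum:
  C1: slack = 0 (binding)
  C2: slack = 2
  C3: slack = 2
  C4: slack = 11
  a ≥ 0: a = 9
  b ≥ 0: b = 0 (binding)
Binding constraints: C1, b ≥ 0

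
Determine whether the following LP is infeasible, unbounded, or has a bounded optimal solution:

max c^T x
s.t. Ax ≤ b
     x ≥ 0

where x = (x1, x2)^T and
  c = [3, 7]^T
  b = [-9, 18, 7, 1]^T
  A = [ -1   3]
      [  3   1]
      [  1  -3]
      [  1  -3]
One constraint requires x1 - 3x2 ≤ 7, while the constraint -x1 + 3x2 ≤ -9 is equivalent to x1 - 3x2 ≥ 9. Together they would need 9 ≤ x1 - 3x2 ≤ 7, which is impossible since 9 > 7. No point satisfies all constraints.

Infeasible — the constraint set is empty.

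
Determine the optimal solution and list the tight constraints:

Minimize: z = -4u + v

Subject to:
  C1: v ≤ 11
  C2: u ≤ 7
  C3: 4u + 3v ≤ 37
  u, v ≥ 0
Optimal: u = 7, v = 0
Binding: C2, v ≥ 0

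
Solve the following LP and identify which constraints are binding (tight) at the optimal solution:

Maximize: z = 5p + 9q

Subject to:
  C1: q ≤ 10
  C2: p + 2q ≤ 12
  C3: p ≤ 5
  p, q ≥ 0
Optimal: p = 5, q = 3.5
Slack at optimum:
  C1: slack = 6.5
  C2: slack = 0 (binding)
  C3: slack = 0 (binding)
  p ≥ 0: p = 5
  q ≥ 0: q = 3.5
Binding constraints: C2, C3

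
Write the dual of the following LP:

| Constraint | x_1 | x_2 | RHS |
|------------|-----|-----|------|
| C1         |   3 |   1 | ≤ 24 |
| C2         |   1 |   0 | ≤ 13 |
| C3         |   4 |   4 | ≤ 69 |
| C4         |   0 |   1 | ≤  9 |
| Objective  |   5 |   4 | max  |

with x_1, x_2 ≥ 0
Minimize: z = 24y1 + 13y2 + 69y3 + 9y4

Subject to:
  C1: -3y1 - y2 - 4y3 ≤ -5
  C2: -y1 - 4y3 - y4 ≤ -4
  y1, y2, y3, y4 ≥ 0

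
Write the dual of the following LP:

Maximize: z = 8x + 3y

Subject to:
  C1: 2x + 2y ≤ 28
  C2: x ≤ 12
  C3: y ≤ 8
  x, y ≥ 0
Minimize: z = 28y1 + 12y2 + 8y3

Subject to:
  C1: -2y1 - y2 ≤ -8
  C2: -2y1 - y3 ≤ -3
  y1, y2, y3 ≥ 0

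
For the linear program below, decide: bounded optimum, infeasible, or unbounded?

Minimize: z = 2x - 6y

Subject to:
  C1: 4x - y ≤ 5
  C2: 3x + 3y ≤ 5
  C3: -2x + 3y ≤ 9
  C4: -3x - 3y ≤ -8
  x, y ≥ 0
C2 requires 3x + 3y ≤ 5, while C4 (-3x - 3y ≤ -8) is equivalent to 3x + 3y ≥ 8. Together they would need 8 ≤ 3x + 3y ≤ 5, which is impossible since 8 > 5. No point satisfies all constraints.

Infeasible: no point satisfies all constraints simultaneously.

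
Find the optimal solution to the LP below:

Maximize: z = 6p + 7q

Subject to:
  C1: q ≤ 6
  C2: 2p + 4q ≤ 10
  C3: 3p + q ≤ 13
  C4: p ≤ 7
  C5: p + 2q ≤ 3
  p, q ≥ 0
p = 3, q = 0, z = 18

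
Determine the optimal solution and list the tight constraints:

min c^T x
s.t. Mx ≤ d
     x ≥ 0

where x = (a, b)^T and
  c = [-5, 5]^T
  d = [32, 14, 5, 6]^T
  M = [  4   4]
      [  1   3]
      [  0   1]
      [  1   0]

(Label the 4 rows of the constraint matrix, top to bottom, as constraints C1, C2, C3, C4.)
Optimal: a = 6, b = 0
Slack at optimum:
  C1: slack = 8
  C2: slack = 8
  C3: slack = 5
  C4: slack = 0 (binding)
  a ≥ 0: a = 6
  b ≥ 0: b = 0 (binding)
Binding constraints: C4, b ≥ 0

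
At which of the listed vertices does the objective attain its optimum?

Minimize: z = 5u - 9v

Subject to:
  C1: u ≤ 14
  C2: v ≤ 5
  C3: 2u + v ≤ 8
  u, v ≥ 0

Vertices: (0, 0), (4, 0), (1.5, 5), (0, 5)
Evaluating z = 5u - 9v at each vertex:
  (0, 0): z = 0
  (4, 0): z = 20
  (1.5, 5): z = -37.5
  (0, 5): z = -45

The smallest value is z = -45, attained at (0, 5).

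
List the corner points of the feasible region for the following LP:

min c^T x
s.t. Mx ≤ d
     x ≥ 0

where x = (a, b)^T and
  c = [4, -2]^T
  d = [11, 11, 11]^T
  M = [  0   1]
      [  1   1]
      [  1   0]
Each vertex is the intersection of two constraint boundaries that also satisfies all remaining constraints:
  a = 0 and b = 0 → (0, 0)
  a + b = 11 and a = 11 → (11, 0)
  b = 11 and a + b = 11 → (0, 11)

Vertices: (0, 0), (11, 0), (0, 11)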